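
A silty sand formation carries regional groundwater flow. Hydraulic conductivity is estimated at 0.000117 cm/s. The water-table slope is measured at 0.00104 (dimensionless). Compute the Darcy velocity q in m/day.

0.000105

Convert K: 0.000117 cm/s × 864 = 0.1011 m/day.
Hydraulic gradient i = 0.00104.
Specific discharge q = K · i = 0.1011 × 0.001040 = 0.0001051 m/day.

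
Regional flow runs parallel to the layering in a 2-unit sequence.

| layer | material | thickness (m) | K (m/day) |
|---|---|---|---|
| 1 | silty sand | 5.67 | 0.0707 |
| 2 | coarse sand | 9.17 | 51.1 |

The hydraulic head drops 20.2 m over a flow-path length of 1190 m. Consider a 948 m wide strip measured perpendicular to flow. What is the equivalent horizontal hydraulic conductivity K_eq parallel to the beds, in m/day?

31.6

Flow is parallel to layering, so each bed carries its own Darcy discharge and the transmissivities add.
Σ(K_i·b_i) = 0.0707×5.67 + 51.1×9.17 = 469.0 m²/day.
Total thickness b = 14.84 m, so K_eq = Σ(K_i·b_i)/b = 31.60 m/day.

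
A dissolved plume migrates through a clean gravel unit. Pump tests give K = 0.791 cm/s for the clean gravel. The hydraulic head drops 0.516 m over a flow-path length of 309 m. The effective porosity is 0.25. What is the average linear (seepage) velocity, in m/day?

4.57

Convert K: 0.791 cm/s × 864 = 683.4 m/day.
Hydraulic gradient i = Δh / L = 0.516 / 309 = 0.001670.
Darcy flux q = K · i = 683.4 × 0.001670 = 1.141 m/day.
Seepage velocity v = q / n_e = 1.141 / 0.25 = 4.565 m/day.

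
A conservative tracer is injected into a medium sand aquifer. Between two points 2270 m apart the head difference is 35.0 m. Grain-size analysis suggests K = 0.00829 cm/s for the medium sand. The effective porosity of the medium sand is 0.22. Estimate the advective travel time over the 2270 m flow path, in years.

Convert K: 0.00829 cm/s × 864 = 7.163 m/day.
Hydraulic gradient i = Δh / L = 35.0 / 2270 = 0.01542.
Darcy flux q = K · i = 7.163 × 0.01542 = 0.1104 m/day.
Seepage velocity v = q / n_e = 0.1104 / 0.22 = 0.5020 m/day.
Travel time t = L / v = 2270 / 0.5020 = 4522 days = 12.38 years.

12.4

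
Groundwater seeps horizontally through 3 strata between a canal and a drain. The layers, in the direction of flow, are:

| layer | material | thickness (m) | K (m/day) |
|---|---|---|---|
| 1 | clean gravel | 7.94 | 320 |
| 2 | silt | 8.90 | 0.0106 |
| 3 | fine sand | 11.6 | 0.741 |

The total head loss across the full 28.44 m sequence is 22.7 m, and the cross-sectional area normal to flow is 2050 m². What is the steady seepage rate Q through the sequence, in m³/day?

Flow is perpendicular to layering, so the layers act in series and the equivalent K is the thickness-weighted harmonic mean.
Total thickness L = 7.94 + 8.90 + 11.6 = 28.44 m.
Σ(b_i/K_i) = 7.94/320 + 8.90/0.0106 + 11.6/0.741 = 855.3 d.
K_eq = L / Σ(b_i/K_i) = 28.44 / 855.3 = 0.03325 m/day.
Q = K_eq · A · (Δh/L) = 0.03325 × 2050 × (22.7/28.44) = 54.41 m³/day.

54.4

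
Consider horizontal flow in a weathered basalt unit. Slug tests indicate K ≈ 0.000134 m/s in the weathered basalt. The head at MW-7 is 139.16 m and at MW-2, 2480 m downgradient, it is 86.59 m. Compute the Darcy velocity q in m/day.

Convert K: 0.000134 m/s × 86400 = 11.58 m/day.
Hydraulic gradient i = (139.16 − 86.59) / 2480 = 52.57 / 2480 = 0.02120.
Specific discharge q = K · i = 11.58 × 0.02120 = 0.2454 m/day.

0.245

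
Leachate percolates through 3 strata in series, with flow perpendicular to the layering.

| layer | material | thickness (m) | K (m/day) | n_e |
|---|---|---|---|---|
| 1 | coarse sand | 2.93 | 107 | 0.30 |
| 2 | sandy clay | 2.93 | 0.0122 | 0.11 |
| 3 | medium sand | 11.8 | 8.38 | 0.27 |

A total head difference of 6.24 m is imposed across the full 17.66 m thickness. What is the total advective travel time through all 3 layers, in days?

With flow normal to the layers, continuity requires the same specific discharge q through every layer.
Σ(b_i/K_i) = 2.93/107 + 2.93/0.0122 + 11.8/8.38 = 241.6 d.
q = Δh / Σ(b_i/K_i) = 6.24 / 241.6 = 0.02583 m/day.
In each layer the seepage velocity is v_i = q/n_i, so the layer transit time is t_i = b_i·n_i / q:
  layer 1 (coarse sand): t_1 = 2.93 × 0.30 / 0.02583 = 34.03 d
  layer 2 (sandy clay): t_2 = 2.93 × 0.11 / 0.02583 = 12.48 d
  layer 3 (medium sand): t_3 = 11.8 × 0.27 / 0.02583 = 123.4 d
Total t = Σ t_i = 169.9 days.

170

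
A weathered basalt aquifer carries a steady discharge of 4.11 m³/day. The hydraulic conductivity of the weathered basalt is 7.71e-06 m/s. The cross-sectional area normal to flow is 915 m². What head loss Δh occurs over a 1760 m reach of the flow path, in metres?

Convert K: 7.71e-06 m/s × 86400 = 0.6661 m/day.
From Q = K·A·i, i = Q / (K·A) = 4.11 / (0.6661 × 915.0) = 0.006743.
Head loss Δh = i · L = 0.006743 × 1760 = 11.87 m.

11.9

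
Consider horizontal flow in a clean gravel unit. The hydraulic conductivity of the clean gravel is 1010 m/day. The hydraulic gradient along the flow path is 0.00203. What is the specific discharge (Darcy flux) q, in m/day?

Hydraulic gradient i = 0.00203.
Specific discharge q = K · i = 1010 × 0.002030 = 2.050 m/day.

2.05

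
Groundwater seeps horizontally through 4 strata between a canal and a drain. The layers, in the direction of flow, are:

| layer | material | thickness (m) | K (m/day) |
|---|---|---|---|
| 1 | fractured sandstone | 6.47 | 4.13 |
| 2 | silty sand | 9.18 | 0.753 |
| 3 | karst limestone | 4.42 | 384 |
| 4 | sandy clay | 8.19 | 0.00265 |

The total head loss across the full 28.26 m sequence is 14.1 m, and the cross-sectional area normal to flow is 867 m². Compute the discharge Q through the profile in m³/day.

3.94

Flow is perpendicular to layering, so the layers act in series and the equivalent K is the thickness-weighted harmonic mean.
Total thickness L = 6.47 + 9.18 + 4.42 + 8.19 = 28.26 m.
Σ(b_i/K_i) = 6.47/4.13 + 9.18/0.753 + 4.42/384 + 8.19/0.00265 = 3104 d.
K_eq = L / Σ(b_i/K_i) = 28.26 / 3104 = 0.009103 m/day.
Q = K_eq · A · (Δh/L) = 0.009103 × 867 × (14.1/28.26) = 3.938 m³/day.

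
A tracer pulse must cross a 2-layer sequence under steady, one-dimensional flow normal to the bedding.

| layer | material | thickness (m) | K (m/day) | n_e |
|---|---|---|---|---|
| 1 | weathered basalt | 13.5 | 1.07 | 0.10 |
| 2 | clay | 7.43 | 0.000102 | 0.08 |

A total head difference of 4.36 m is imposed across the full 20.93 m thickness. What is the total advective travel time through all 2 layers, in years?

89.0

With flow normal to the layers, continuity requires the same specific discharge q through every layer.
Σ(b_i/K_i) = 13.5/1.07 + 7.43/0.000102 = 72856 d.
q = Δh / Σ(b_i/K_i) = 4.36 / 72856 = 5.984e-05 m/day.
In each layer the seepage velocity is v_i = q/n_i, so the layer transit time is t_i = b_i·n_i / q:
  layer 1 (weathered basalt): t_1 = 13.5 × 0.10 / 5.984e-05 = 22559 d
  layer 2 (clay): t_2 = 7.43 × 0.08 / 5.984e-05 = 9932 d
Total t = Σ t_i = 32491 days = 88.96 years.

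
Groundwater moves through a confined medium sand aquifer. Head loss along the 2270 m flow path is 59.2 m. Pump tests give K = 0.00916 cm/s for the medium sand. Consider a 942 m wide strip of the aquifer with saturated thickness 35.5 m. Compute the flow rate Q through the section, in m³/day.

6900

Convert K: 0.00916 cm/s × 864 = 7.914 m/day.
Cross-sectional area A = 942 × 35.5 = 33441 m².
Hydraulic gradient i = Δh / L = 59.2 / 2270 = 0.02608.
Darcy's law: Q = K · A · i = 7.914 × 33441 × 0.02608 = 6902 m³/day.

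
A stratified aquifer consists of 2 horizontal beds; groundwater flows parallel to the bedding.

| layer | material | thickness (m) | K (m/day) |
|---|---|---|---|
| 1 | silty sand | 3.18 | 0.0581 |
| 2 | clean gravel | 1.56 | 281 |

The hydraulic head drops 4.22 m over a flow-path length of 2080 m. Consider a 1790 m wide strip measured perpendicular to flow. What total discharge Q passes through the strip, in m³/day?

1590

Flow is parallel to layering, so each bed carries its own Darcy discharge and the transmissivities add.
Σ(K_i·b_i) = 0.0581×3.18 + 281×1.56 = 438.5 m²/day.
Hydraulic gradient i = Δh / L = 4.22 / 2080 = 0.002029.
Q = Σ(K_i·b_i) · W · i = 438.5 × 1790 × 0.002029 = 1593 m³/day.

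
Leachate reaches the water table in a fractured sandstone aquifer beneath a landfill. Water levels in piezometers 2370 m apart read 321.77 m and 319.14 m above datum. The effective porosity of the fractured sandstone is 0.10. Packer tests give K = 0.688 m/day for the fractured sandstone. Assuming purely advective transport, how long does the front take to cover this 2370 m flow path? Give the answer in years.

Hydraulic gradient i = (321.77 − 319.14) / 2370 = 2.63 / 2370 = 0.001110.
Darcy flux q = K · i = 0.6880 × 0.001110 = 0.0007635 m/day.
Seepage velocity v = q / n_e = 0.0007635 / 0.10 = 0.007635 m/day.
Travel time t = L / v = 2370 / 0.007635 = 3.104e+05 days = 849.9 years.

850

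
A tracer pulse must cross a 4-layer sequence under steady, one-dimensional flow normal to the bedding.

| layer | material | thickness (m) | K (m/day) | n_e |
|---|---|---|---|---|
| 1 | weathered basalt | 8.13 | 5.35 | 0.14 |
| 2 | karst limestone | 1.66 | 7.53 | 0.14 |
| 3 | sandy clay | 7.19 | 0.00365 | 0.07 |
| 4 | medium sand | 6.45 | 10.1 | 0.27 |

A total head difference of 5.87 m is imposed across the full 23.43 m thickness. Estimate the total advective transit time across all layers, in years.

3.33

With flow normal to the layers, continuity requires the same specific discharge q through every layer.
Σ(b_i/K_i) = 8.13/5.35 + 1.66/7.53 + 7.19/0.00365 + 6.45/10.1 = 1972 d.
q = Δh / Σ(b_i/K_i) = 5.87 / 1972 = 0.002976 m/day.
In each layer the seepage velocity is v_i = q/n_i, so the layer transit time is t_i = b_i·n_i / q:
  layer 1 (weathered basalt): t_1 = 8.13 × 0.14 / 0.002976 = 382.4 d
  layer 2 (karst limestone): t_2 = 1.66 × 0.14 / 0.002976 = 78.08 d
  layer 3 (sandy clay): t_3 = 7.19 × 0.07 / 0.002976 = 169.1 d
  layer 4 (medium sand): t_4 = 6.45 × 0.27 / 0.002976 = 585.1 d
Total t = Σ t_i = 1215 days = 3.326 years.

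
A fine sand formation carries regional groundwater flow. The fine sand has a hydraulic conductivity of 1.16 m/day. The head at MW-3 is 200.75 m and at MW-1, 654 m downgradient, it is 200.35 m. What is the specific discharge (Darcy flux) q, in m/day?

0.000709

Hydraulic gradient i = (200.75 − 200.35) / 654 = 0.4 / 654 = 0.0006116.
Specific discharge q = K · i = 1.160 × 0.0006116 = 0.0007095 m/day.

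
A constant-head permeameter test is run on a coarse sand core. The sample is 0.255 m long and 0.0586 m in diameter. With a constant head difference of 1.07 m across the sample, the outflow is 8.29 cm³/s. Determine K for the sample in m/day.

Cross-sectional area A = π·(d/2)² = π × (0.0586/2)² = 0.002697 m².
Convert discharge: 8.29 cm³/s = 8.290e-06 m³/s.
Darcy's law rearranged: K = Q·L / (A·Δh) = 8.290e-06 × 0.255 / (0.002697 × 1.07) = 0.0007325 m/s = 63.29 m/day.

63.3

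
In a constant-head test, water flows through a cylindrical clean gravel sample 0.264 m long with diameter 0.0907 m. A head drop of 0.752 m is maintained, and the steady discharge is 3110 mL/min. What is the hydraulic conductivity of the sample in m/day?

Cross-sectional area A = π·(d/2)² = π × (0.0907/2)² = 0.006461 m².
Convert discharge: 3110 mL/min = 5.183e-05 m³/s.
Darcy's law rearranged: K = Q·L / (A·Δh) = 5.183e-05 × 0.264 / (0.006461 × 0.752) = 0.002816 m/s = 243.3 m/day.

243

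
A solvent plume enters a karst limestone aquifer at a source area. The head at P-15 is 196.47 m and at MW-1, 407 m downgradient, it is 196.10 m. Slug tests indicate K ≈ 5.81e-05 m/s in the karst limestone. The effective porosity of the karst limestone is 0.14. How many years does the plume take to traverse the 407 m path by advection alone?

34.2

Convert K: 5.81e-05 m/s × 86400 = 5.020 m/day.
Hydraulic gradient i = (196.47 − 196.10) / 407 = 0.37 / 407 = 0.0009091.
Darcy flux q = K · i = 5.020 × 0.0009091 = 0.004563 m/day.
Seepage velocity v = q / n_e = 0.004563 / 0.14 = 0.03260 m/day.
Travel time t = L / v = 407 / 0.03260 = 12486 days = 34.18 years.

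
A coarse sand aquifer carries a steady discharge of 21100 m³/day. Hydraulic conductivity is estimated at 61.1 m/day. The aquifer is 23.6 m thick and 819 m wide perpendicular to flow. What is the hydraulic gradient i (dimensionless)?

0.0179

Cross-sectional area A = 819 × 23.6 = 19328 m².
From Q = K·A·i, i = Q / (K·A) = 21100 / (61.10 × 19328) = 0.01787.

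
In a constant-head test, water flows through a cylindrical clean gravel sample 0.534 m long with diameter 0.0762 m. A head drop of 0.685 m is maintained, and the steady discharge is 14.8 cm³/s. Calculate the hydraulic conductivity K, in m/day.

219

Cross-sectional area A = π·(d/2)² = π × (0.0762/2)² = 0.004560 m².
Convert discharge: 14.8 cm³/s = 1.480e-05 m³/s.
Darcy's law rearranged: K = Q·L / (A·Δh) = 1.480e-05 × 0.534 / (0.004560 × 0.685) = 0.002530 m/s = 218.6 m/day.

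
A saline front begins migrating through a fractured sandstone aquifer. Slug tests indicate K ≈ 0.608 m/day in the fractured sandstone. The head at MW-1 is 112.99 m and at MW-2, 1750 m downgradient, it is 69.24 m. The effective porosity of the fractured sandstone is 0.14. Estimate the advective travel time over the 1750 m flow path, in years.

44.1

Hydraulic gradient i = (112.99 − 69.24) / 1750 = 43.75 / 1750 = 0.02500.
Darcy flux q = K · i = 0.6080 × 0.02500 = 0.01520 m/day.
Seepage velocity v = q / n_e = 0.01520 / 0.14 = 0.1086 m/day.
Travel time t = L / v = 1750 / 0.1086 = 16118 days = 44.13 years.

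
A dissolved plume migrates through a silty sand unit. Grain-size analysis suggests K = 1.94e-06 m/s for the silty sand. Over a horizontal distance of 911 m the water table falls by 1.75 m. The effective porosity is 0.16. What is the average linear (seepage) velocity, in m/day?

Convert K: 1.94e-06 m/s × 86400 = 0.1676 m/day.
Hydraulic gradient i = Δh / L = 1.75 / 911 = 0.001921.
Darcy flux q = K · i = 0.1676 × 0.001921 = 0.0003220 m/day.
Seepage velocity v = q / n_e = 0.0003220 / 0.16 = 0.002012 m/day.

0.00201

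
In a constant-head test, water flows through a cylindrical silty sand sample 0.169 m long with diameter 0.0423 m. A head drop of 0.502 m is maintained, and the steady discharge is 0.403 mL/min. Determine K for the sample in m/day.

Cross-sectional area A = π·(d/2)² = π × (0.0423/2)² = 0.001405 m².
Convert discharge: 0.403 mL/min = 6.717e-09 m³/s.
Darcy's law rearranged: K = Q·L / (A·Δh) = 6.717e-09 × 0.169 / (0.001405 × 0.502) = 1.609e-06 m/s = 0.1390 m/day.

0.139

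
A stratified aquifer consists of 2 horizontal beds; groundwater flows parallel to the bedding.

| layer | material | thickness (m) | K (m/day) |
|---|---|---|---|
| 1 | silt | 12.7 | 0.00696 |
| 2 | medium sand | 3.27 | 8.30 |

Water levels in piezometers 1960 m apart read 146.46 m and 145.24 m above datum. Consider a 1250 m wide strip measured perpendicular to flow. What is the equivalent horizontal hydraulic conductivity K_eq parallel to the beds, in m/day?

1.71

Flow is parallel to layering, so each bed carries its own Darcy discharge and the transmissivities add.
Σ(K_i·b_i) = 0.00696×12.7 + 8.30×3.27 = 27.23 m²/day.
Total thickness b = 15.97 m, so K_eq = Σ(K_i·b_i)/b = 1.705 m/day.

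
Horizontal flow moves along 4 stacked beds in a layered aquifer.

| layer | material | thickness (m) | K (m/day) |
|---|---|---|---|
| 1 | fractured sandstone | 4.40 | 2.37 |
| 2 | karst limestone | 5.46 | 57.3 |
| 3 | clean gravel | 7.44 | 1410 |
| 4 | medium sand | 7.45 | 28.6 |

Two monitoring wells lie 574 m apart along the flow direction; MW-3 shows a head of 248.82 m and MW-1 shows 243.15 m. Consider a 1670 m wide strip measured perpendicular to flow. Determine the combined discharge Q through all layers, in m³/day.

182000

Flow is parallel to layering, so each bed carries its own Darcy discharge and the transmissivities add.
Σ(K_i·b_i) = 2.37×4.40 + 57.3×5.46 + 1410×7.44 + 28.6×7.45 = 11027 m²/day.
Hydraulic gradient i = (248.82 − 243.15) / 574 = 5.67 / 574 = 0.009878.
Q = Σ(K_i·b_i) · W · i = 11027 × 1670 × 0.009878 = 1.819e+05 m³/day.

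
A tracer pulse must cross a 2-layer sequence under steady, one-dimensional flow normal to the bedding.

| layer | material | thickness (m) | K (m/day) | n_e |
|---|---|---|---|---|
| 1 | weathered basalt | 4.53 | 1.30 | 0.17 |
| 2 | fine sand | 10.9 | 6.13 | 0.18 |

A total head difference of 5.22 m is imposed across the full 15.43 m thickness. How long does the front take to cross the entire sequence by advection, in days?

2.75

With flow normal to the layers, continuity requires the same specific discharge q through every layer.
Σ(b_i/K_i) = 4.53/1.30 + 10.9/6.13 = 5.263 d.
q = Δh / Σ(b_i/K_i) = 5.22 / 5.263 = 0.9919 m/day.
In each layer the seepage velocity is v_i = q/n_i, so the layer transit time is t_i = b_i·n_i / q:
  layer 1 (weathered basalt): t_1 = 4.53 × 0.17 / 0.9919 = 0.7764 d
  layer 2 (fine sand): t_2 = 10.9 × 0.18 / 0.9919 = 1.978 d
Total t = Σ t_i = 2.754 days.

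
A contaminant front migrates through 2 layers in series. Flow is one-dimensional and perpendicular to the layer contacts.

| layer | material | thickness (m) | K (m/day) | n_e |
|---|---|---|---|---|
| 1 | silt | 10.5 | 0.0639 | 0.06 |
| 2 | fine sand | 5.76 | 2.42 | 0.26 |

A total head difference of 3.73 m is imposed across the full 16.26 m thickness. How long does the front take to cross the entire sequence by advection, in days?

95.1

With flow normal to the layers, continuity requires the same specific discharge q through every layer.
Σ(b_i/K_i) = 10.5/0.0639 + 5.76/2.42 = 166.7 d.
q = Δh / Σ(b_i/K_i) = 3.73 / 166.7 = 0.02238 m/day.
In each layer the seepage velocity is v_i = q/n_i, so the layer transit time is t_i = b_i·n_i / q:
  layer 1 (silt): t_1 = 10.5 × 0.06 / 0.02238 = 28.16 d
  layer 2 (fine sand): t_2 = 5.76 × 0.26 / 0.02238 = 66.93 d
Total t = Σ t_i = 95.09 days.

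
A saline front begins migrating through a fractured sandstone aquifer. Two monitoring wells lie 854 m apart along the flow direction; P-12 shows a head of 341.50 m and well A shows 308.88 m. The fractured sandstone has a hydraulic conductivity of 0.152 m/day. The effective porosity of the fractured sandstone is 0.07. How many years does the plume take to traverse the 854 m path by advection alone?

28.2

Hydraulic gradient i = (341.50 − 308.88) / 854 = 32.62 / 854 = 0.03820.
Darcy flux q = K · i = 0.1520 × 0.03820 = 0.005806 m/day.
Seepage velocity v = q / n_e = 0.005806 / 0.07 = 0.08294 m/day.
Travel time t = L / v = 854 / 0.08294 = 10296 days = 28.19 years.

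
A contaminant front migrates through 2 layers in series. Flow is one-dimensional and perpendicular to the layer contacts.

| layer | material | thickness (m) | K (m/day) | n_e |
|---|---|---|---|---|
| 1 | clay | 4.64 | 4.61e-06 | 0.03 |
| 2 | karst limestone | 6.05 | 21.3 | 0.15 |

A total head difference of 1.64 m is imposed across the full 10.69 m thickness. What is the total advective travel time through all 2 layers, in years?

1760

With flow normal to the layers, continuity requires the same specific discharge q through every layer.
Σ(b_i/K_i) = 4.64/4.61e-06 + 6.05/21.3 = 1.007e+06 d.
q = Δh / Σ(b_i/K_i) = 1.64 / 1.007e+06 = 1.629e-06 m/day.
In each layer the seepage velocity is v_i = q/n_i, so the layer transit time is t_i = b_i·n_i / q:
  layer 1 (clay): t_1 = 4.64 × 0.03 / 1.629e-06 = 85430 d
  layer 2 (karst limestone): t_2 = 6.05 × 0.15 / 1.629e-06 = 5.570e+05 d
Total t = Σ t_i = 6.424e+05 days = 1759 years.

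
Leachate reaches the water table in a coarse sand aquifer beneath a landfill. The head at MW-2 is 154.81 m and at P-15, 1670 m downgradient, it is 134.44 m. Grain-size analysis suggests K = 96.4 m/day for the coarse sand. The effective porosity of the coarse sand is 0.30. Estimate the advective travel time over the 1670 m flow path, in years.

Hydraulic gradient i = (154.81 − 134.44) / 1670 = 20.37 / 1670 = 0.01220.
Darcy flux q = K · i = 96.40 × 0.01220 = 1.176 m/day.
Seepage velocity v = q / n_e = 1.176 / 0.30 = 3.919 m/day.
Travel time t = L / v = 1670 / 3.919 = 426.1 days = 1.167 years.

1.17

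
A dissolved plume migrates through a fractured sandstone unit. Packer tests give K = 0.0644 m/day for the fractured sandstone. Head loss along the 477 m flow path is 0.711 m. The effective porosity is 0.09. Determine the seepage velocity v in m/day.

0.00107

Hydraulic gradient i = Δh / L = 0.711 / 477 = 0.001491.
Darcy flux q = K · i = 0.06440 × 0.001491 = 9.599e-05 m/day.
Seepage velocity v = q / n_e = 9.599e-05 / 0.09 = 0.001067 m/day.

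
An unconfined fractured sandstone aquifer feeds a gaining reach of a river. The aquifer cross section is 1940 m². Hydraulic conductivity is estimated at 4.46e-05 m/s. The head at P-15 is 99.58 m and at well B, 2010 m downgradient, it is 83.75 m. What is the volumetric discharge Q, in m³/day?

58.9

Convert K: 4.46e-05 m/s × 86400 = 3.853 m/day.
Hydraulic gradient i = (99.58 − 83.75) / 2010 = 15.83 / 2010 = 0.007876.
Darcy's law: Q = K · A · i = 3.853 × 1940 × 0.007876 = 58.88 m³/day.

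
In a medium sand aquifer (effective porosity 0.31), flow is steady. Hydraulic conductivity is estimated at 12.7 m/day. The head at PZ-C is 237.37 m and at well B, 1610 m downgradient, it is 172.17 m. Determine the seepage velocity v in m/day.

Hydraulic gradient i = (237.37 − 172.17) / 1610 = 65.2 / 1610 = 0.04050.
Darcy flux q = K · i = 12.70 × 0.04050 = 0.5143 m/day.
Seepage velocity v = q / n_e = 0.5143 / 0.31 = 1.659 m/day.

1.66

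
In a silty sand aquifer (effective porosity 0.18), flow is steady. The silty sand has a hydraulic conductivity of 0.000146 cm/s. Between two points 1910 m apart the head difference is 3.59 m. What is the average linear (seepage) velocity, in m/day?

0.00132

Convert K: 0.000146 cm/s × 864 = 0.1261 m/day.
Hydraulic gradient i = Δh / L = 3.59 / 1910 = 0.001880.
Darcy flux q = K · i = 0.1261 × 0.001880 = 0.0002371 m/day.
Seepage velocity v = q / n_e = 0.0002371 / 0.18 = 0.001317 m/day.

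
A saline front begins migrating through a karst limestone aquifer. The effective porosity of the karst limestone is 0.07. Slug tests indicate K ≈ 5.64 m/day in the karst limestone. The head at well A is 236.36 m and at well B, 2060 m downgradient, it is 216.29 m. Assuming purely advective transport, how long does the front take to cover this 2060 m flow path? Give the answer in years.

7.18

Hydraulic gradient i = (236.36 − 216.29) / 2060 = 20.07 / 2060 = 0.009743.
Darcy flux q = K · i = 5.640 × 0.009743 = 0.05495 m/day.
Seepage velocity v = q / n_e = 0.05495 / 0.07 = 0.7850 m/day.
Travel time t = L / v = 2060 / 0.7850 = 2624 days = 7.185 years.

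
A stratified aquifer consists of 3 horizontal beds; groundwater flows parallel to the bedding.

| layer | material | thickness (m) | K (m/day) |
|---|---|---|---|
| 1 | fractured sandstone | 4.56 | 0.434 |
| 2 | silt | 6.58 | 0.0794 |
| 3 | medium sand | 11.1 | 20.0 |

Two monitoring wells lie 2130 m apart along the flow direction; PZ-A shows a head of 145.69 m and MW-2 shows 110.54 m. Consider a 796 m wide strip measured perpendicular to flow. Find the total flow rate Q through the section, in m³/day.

Flow is parallel to layering, so each bed carries its own Darcy discharge and the transmissivities add.
Σ(K_i·b_i) = 0.434×4.56 + 0.0794×6.58 + 20.0×11.1 = 224.5 m²/day.
Hydraulic gradient i = (145.69 − 110.54) / 2130 = 35.15 / 2130 = 0.01650.
Q = Σ(K_i·b_i) · W · i = 224.5 × 796 × 0.01650 = 2949 m³/day.

2950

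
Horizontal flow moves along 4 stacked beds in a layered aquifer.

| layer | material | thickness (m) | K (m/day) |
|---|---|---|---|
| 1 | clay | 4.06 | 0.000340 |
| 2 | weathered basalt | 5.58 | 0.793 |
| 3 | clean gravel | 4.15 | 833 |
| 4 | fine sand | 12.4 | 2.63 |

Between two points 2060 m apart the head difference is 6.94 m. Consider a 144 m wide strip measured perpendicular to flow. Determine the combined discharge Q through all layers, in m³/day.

1700

Flow is parallel to layering, so each bed carries its own Darcy discharge and the transmissivities add.
Σ(K_i·b_i) = 0.000340×4.06 + 0.793×5.58 + 833×4.15 + 2.63×12.4 = 3494 m²/day.
Hydraulic gradient i = Δh / L = 6.94 / 2060 = 0.003369.
Q = Σ(K_i·b_i) · W · i = 3494 × 144 × 0.003369 = 1695 m³/day.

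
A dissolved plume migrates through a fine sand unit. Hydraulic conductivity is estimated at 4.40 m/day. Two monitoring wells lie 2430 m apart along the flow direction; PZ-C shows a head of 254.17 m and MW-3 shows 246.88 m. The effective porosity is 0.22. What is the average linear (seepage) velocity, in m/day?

Hydraulic gradient i = (254.17 − 246.88) / 2430 = 7.29 / 2430 = 0.003000.
Darcy flux q = K · i = 4.400 × 0.003000 = 0.01320 m/day.
Seepage velocity v = q / n_e = 0.01320 / 0.22 = 0.06000 m/day.

0.0600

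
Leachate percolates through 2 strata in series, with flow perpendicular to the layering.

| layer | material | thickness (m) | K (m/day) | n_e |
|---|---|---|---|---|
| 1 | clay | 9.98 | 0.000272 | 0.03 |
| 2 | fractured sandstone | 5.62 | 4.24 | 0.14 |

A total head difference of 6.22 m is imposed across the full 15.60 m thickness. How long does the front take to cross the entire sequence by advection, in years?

17.5

With flow normal to the layers, continuity requires the same specific discharge q through every layer.
Σ(b_i/K_i) = 9.98/0.000272 + 5.62/4.24 = 36693 d.
q = Δh / Σ(b_i/K_i) = 6.22 / 36693 = 0.0001695 m/day.
In each layer the seepage velocity is v_i = q/n_i, so the layer transit time is t_i = b_i·n_i / q:
  layer 1 (clay): t_1 = 9.98 × 0.03 / 0.0001695 = 1766 d
  layer 2 (fractured sandstone): t_2 = 5.62 × 0.14 / 0.0001695 = 4641 d
Total t = Σ t_i = 6408 days = 17.54 years.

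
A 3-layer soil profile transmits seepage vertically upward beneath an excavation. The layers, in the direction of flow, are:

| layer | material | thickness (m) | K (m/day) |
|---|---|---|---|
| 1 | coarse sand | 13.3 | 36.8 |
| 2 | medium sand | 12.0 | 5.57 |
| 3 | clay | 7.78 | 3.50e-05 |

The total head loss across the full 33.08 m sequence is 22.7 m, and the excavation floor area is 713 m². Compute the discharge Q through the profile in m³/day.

0.0728

Flow is perpendicular to layering, so the layers act in series and the equivalent K is the thickness-weighted harmonic mean.
Total thickness L = 13.3 + 12.0 + 7.78 = 33.08 m.
Σ(b_i/K_i) = 13.3/36.8 + 12.0/5.57 + 7.78/3.50e-05 = 2.223e+05 d.
K_eq = L / Σ(b_i/K_i) = 33.08 / 2.223e+05 = 0.0001488 m/day.
Q = K_eq · A · (Δh/L) = 0.0001488 × 713 × (22.7/33.08) = 0.07281 m³/day.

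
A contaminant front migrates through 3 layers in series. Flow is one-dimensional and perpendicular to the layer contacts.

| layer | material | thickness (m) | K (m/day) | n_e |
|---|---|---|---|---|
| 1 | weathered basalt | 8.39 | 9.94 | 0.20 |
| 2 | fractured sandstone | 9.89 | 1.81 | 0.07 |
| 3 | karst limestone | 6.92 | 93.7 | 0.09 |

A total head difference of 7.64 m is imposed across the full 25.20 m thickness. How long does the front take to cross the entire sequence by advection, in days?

2.50

With flow normal to the layers, continuity requires the same specific discharge q through every layer.
Σ(b_i/K_i) = 8.39/9.94 + 9.89/1.81 + 6.92/93.7 = 6.382 d.
q = Δh / Σ(b_i/K_i) = 7.64 / 6.382 = 1.197 m/day.
In each layer the seepage velocity is v_i = q/n_i, so the layer transit time is t_i = b_i·n_i / q:
  layer 1 (weathered basalt): t_1 = 8.39 × 0.20 / 1.197 = 1.402 d
  layer 2 (fractured sandstone): t_2 = 9.89 × 0.07 / 1.197 = 0.5783 d
  layer 3 (karst limestone): t_3 = 6.92 × 0.09 / 1.197 = 0.5203 d
Total t = Σ t_i = 2.500 days.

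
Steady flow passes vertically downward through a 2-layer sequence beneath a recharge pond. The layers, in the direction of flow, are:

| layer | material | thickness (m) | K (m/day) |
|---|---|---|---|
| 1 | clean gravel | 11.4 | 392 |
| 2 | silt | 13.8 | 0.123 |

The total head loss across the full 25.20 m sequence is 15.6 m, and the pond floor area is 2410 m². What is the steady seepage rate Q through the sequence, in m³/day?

335

Flow is perpendicular to layering, so the layers act in series and the equivalent K is the thickness-weighted harmonic mean.
Total thickness L = 11.4 + 13.8 = 25.20 m.
Σ(b_i/K_i) = 11.4/392 + 13.8/0.123 = 112.2 d.
K_eq = L / Σ(b_i/K_i) = 25.20 / 112.2 = 0.2246 m/day.
Q = K_eq · A · (Δh/L) = 0.2246 × 2410 × (15.6/25.20) = 335.0 m³/day.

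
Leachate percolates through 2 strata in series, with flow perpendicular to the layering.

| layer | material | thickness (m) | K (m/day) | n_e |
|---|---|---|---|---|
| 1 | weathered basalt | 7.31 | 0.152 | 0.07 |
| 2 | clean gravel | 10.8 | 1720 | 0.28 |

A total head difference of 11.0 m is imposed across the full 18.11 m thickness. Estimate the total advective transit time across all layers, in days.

15.5

With flow normal to the layers, continuity requires the same specific discharge q through every layer.
Σ(b_i/K_i) = 7.31/0.152 + 10.8/1720 = 48.10 d.
q = Δh / Σ(b_i/K_i) = 11.0 / 48.10 = 0.2287 m/day.
In each layer the seepage velocity is v_i = q/n_i, so the layer transit time is t_i = b_i·n_i / q:
  layer 1 (weathered basalt): t_1 = 7.31 × 0.07 / 0.2287 = 2.237 d
  layer 2 (clean gravel): t_2 = 10.8 × 0.28 / 0.2287 = 13.22 d
Total t = Σ t_i = 15.46 days.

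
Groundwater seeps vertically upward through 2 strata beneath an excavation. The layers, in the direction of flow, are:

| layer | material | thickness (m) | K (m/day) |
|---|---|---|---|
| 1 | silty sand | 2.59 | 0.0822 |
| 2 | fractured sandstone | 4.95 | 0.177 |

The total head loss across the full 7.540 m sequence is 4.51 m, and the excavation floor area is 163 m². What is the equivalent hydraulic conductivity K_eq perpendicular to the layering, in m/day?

Flow is perpendicular to layering, so the layers act in series and the equivalent K is the thickness-weighted harmonic mean.
Total thickness L = 2.59 + 4.95 = 7.540 m.
Σ(b_i/K_i) = 2.59/0.0822 + 4.95/0.177 = 59.47 d.
K_eq = L / Σ(b_i/K_i) = 7.540 / 59.47 = 0.1268 m/day.

0.127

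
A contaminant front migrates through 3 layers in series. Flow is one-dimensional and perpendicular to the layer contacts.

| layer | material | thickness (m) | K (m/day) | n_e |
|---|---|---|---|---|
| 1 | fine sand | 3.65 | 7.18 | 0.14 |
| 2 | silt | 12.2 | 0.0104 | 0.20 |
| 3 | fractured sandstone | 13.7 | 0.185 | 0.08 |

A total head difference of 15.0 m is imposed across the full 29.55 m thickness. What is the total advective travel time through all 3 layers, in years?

With flow normal to the layers, continuity requires the same specific discharge q through every layer.
Σ(b_i/K_i) = 3.65/7.18 + 12.2/0.0104 + 13.7/0.185 = 1248 d.
q = Δh / Σ(b_i/K_i) = 15.0 / 1248 = 0.01202 m/day.
In each layer the seepage velocity is v_i = q/n_i, so the layer transit time is t_i = b_i·n_i / q:
  layer 1 (fine sand): t_1 = 3.65 × 0.14 / 0.01202 = 42.50 d
  layer 2 (silt): t_2 = 12.2 × 0.20 / 0.01202 = 202.9 d
  layer 3 (fractured sandstone): t_3 = 13.7 × 0.08 / 0.01202 = 91.16 d
Total t = Σ t_i = 336.6 days = 0.9216 years.

0.922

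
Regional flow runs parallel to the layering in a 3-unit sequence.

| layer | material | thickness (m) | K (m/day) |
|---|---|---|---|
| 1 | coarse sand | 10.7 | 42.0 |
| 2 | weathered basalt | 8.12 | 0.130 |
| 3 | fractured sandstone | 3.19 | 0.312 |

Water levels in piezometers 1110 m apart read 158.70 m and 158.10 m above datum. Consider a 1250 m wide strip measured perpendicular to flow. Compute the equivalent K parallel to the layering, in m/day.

20.5

Flow is parallel to layering, so each bed carries its own Darcy discharge and the transmissivities add.
Σ(K_i·b_i) = 42.0×10.7 + 0.130×8.12 + 0.312×3.19 = 451.5 m²/day.
Total thickness b = 22.01 m, so K_eq = Σ(K_i·b_i)/b = 20.51 m/day.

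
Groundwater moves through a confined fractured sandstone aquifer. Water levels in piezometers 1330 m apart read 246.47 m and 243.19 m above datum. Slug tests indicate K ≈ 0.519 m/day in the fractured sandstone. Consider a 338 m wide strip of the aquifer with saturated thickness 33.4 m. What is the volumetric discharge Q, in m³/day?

Cross-sectional area A = 338 × 33.4 = 11289 m².
Hydraulic gradient i = (246.47 − 243.19) / 1330 = 3.28 / 1330 = 0.002466.
Darcy's law: Q = K · A · i = 0.5190 × 11289 × 0.002466 = 14.45 m³/day.

14.4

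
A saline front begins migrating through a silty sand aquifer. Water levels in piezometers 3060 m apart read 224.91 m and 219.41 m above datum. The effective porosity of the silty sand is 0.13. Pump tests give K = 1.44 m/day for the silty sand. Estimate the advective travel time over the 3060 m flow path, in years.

421

Hydraulic gradient i = (224.91 − 219.41) / 3060 = 5.5 / 3060 = 0.001797.
Darcy flux q = K · i = 1.440 × 0.001797 = 0.002588 m/day.
Seepage velocity v = q / n_e = 0.002588 / 0.13 = 0.01991 m/day.
Travel time t = L / v = 3060 / 0.01991 = 1.537e+05 days = 420.8 years.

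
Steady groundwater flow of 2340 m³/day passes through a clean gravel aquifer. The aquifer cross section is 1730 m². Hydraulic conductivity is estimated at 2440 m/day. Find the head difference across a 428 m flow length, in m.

From Q = K·A·i, i = Q / (K·A) = 2340 / (2440 × 1730) = 0.0005543.
Head loss Δh = i · L = 0.0005543 × 428 = 0.2373 m.

0.237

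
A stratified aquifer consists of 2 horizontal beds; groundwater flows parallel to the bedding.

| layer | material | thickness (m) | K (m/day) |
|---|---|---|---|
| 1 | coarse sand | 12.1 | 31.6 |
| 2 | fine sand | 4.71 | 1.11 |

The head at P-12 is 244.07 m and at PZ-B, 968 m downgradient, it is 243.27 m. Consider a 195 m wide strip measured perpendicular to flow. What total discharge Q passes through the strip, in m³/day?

Flow is parallel to layering, so each bed carries its own Darcy discharge and the transmissivities add.
Σ(K_i·b_i) = 31.6×12.1 + 1.11×4.71 = 387.6 m²/day.
Hydraulic gradient i = (244.07 − 243.27) / 968 = 0.8 / 968 = 0.0008264.
Q = Σ(K_i·b_i) · W · i = 387.6 × 195 × 0.0008264 = 62.46 m³/day.

62.5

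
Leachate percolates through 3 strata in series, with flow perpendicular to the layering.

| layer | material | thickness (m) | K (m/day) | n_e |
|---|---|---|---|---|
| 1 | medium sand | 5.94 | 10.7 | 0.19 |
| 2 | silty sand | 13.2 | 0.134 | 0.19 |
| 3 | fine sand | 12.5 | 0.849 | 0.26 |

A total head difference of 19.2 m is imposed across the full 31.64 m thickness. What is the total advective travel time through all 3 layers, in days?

40.8

With flow normal to the layers, continuity requires the same specific discharge q through every layer.
Σ(b_i/K_i) = 5.94/10.7 + 13.2/0.134 + 12.5/0.849 = 113.8 d.
q = Δh / Σ(b_i/K_i) = 19.2 / 113.8 = 0.1687 m/day.
In each layer the seepage velocity is v_i = q/n_i, so the layer transit time is t_i = b_i·n_i / q:
  layer 1 (medium sand): t_1 = 5.94 × 0.19 / 0.1687 = 6.688 d
  layer 2 (silty sand): t_2 = 13.2 × 0.19 / 0.1687 = 14.86 d
  layer 3 (fine sand): t_3 = 12.5 × 0.26 / 0.1687 = 19.26 d
Total t = Σ t_i = 40.81 days.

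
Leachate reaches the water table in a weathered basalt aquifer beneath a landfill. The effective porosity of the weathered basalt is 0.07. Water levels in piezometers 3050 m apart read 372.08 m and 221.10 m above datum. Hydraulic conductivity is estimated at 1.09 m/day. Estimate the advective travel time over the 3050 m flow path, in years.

10.8

Hydraulic gradient i = (372.08 − 221.10) / 3050 = 150.98 / 3050 = 0.04950.
Darcy flux q = K · i = 1.090 × 0.04950 = 0.05396 m/day.
Seepage velocity v = q / n_e = 0.05396 / 0.07 = 0.7708 m/day.
Travel time t = L / v = 3050 / 0.7708 = 3957 days = 10.83 years.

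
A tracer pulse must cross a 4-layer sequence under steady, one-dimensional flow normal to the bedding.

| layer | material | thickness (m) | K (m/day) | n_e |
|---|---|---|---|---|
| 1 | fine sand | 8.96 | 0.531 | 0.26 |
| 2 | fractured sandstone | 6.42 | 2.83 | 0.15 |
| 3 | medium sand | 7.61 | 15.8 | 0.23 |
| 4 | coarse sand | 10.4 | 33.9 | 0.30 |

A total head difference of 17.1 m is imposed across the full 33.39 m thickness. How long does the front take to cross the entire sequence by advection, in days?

With flow normal to the layers, continuity requires the same specific discharge q through every layer.
Σ(b_i/K_i) = 8.96/0.531 + 6.42/2.83 + 7.61/15.8 + 10.4/33.9 = 19.93 d.
q = Δh / Σ(b_i/K_i) = 17.1 / 19.93 = 0.8580 m/day.
In each layer the seepage velocity is v_i = q/n_i, so the layer transit time is t_i = b_i·n_i / q:
  layer 1 (fine sand): t_1 = 8.96 × 0.26 / 0.8580 = 2.715 d
  layer 2 (fractured sandstone): t_2 = 6.42 × 0.15 / 0.8580 = 1.122 d
  layer 3 (medium sand): t_3 = 7.61 × 0.23 / 0.8580 = 2.040 d
  layer 4 (coarse sand): t_4 = 10.4 × 0.30 / 0.8580 = 3.636 d
Total t = Σ t_i = 9.514 days.

9.51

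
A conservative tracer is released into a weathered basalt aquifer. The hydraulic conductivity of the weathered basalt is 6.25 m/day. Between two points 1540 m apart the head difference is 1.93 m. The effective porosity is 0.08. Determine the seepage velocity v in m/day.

0.0979

Hydraulic gradient i = Δh / L = 1.93 / 1540 = 0.001253.
Darcy flux q = K · i = 6.250 × 0.001253 = 0.007833 m/day.
Seepage velocity v = q / n_e = 0.007833 / 0.08 = 0.09791 m/day.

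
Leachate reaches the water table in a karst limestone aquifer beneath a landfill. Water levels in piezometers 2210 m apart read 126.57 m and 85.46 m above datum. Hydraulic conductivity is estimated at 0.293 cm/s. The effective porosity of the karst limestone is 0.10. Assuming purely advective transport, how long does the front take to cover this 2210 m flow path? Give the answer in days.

Convert K: 0.293 cm/s × 864 = 253.2 m/day.
Hydraulic gradient i = (126.57 − 85.46) / 2210 = 41.11 / 2210 = 0.01860.
Darcy flux q = K · i = 253.2 × 0.01860 = 4.709 m/day.
Seepage velocity v = q / n_e = 4.709 / 0.10 = 47.09 m/day.
Travel time t = L / v = 2210 / 47.09 = 46.93 days.

46.9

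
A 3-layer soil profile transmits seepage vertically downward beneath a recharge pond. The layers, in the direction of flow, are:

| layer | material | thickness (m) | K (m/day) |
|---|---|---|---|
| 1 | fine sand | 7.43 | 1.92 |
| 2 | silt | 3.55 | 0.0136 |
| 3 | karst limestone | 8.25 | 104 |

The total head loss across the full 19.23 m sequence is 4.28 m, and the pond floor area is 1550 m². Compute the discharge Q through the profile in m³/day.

25.0

Flow is perpendicular to layering, so the layers act in series and the equivalent K is the thickness-weighted harmonic mean.
Total thickness L = 7.43 + 3.55 + 8.25 = 19.23 m.
Σ(b_i/K_i) = 7.43/1.92 + 3.55/0.0136 + 8.25/104 = 265.0 d.
K_eq = L / Σ(b_i/K_i) = 19.23 / 265.0 = 0.07257 m/day.
Q = K_eq · A · (Δh/L) = 0.07257 × 1550 × (4.28/19.23) = 25.04 m³/day.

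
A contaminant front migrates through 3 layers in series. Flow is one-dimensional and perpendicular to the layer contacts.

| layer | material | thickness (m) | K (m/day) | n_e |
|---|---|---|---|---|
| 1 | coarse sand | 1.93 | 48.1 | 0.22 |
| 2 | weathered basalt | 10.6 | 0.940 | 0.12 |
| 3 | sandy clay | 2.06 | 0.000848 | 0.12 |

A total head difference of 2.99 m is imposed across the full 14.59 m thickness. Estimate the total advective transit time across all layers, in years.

With flow normal to the layers, continuity requires the same specific discharge q through every layer.
Σ(b_i/K_i) = 1.93/48.1 + 10.6/0.940 + 2.06/0.000848 = 2441 d.
q = Δh / Σ(b_i/K_i) = 2.99 / 2441 = 0.001225 m/day.
In each layer the seepage velocity is v_i = q/n_i, so the layer transit time is t_i = b_i·n_i / q:
  layer 1 (coarse sand): t_1 = 1.93 × 0.22 / 0.001225 = 346.6 d
  layer 2 (weathered basalt): t_2 = 10.6 × 0.12 / 0.001225 = 1038 d
  layer 3 (sandy clay): t_3 = 2.06 × 0.12 / 0.001225 = 201.8 d
Total t = Σ t_i = 1587 days = 4.344 years.

4.34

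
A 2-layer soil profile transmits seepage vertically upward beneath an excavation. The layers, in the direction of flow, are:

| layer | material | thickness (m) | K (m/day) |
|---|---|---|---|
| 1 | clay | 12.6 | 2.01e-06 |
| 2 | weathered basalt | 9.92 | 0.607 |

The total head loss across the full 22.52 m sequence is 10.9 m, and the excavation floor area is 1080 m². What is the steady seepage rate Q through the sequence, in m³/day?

Flow is perpendicular to layering, so the layers act in series and the equivalent K is the thickness-weighted harmonic mean.
Total thickness L = 12.6 + 9.92 = 22.52 m.
Σ(b_i/K_i) = 12.6/2.01e-06 + 9.92/0.607 = 6.269e+06 d.
K_eq = L / Σ(b_i/K_i) = 22.52 / 6.269e+06 = 3.592e-06 m/day.
Q = K_eq · A · (Δh/L) = 3.592e-06 × 1080 × (10.9/22.52) = 0.001878 m³/day.

0.00188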